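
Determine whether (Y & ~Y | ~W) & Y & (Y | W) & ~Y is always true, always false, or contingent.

always false

(Y & ~Y | ~W) & Y & (Y | W) & ~Y
= (Y & ~Y | ~W) & Y & ~Y   (absorption)
= Y & ~Y   (absorption)
= 0   (complement)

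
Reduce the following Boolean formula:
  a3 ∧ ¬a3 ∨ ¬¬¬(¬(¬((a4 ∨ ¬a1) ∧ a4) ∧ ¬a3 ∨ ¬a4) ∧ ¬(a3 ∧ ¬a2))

a3 ∧ ¬a3 ∨ ¬¬¬(¬(¬((a4 ∨ ¬a1) ∧ a4) ∧ ¬a3 ∨ ¬a4) ∧ ¬(a3 ∧ ¬a2))
= a3 ∧ ¬a3 ∨ ¬(¬(¬((a4 ∨ ¬a1) ∧ a4) ∧ ¬a3 ∨ ¬a4) ∧ ¬(a3 ∧ ¬a2))   — double negation
= ¬(¬(¬((a4 ∨ ¬a1) ∧ a4) ∧ ¬a3 ∨ ¬a4) ∧ ¬(a3 ∧ ¬a2))   — complement / identity
= ¬(¬(¬a4 ∧ ¬a3 ∨ ¬a4) ∧ ¬(a3 ∧ ¬a2))   — absorption
= ¬(¬¬a4 ∧ ¬(a3 ∧ ¬a2))   — absorption
= ¬a4 ∨ a3 ∧ ¬a2   — De Morgan

¬a4 ∨ a3 ∧ ¬a2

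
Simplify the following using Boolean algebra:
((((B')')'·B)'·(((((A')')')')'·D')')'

((((B')')'·B)'·(((((A')')')')'·D')')'
= ((B')')'·B+((((A')')')')'·D'   [De Morgan]
= B'·B+((((A')')')')'·D'   [double negation]
= ((((A')')')')'·D'   [complement / identity]
= ((A')')'·D'   [double negation]
= A'·D'   [double negation]

A'·D'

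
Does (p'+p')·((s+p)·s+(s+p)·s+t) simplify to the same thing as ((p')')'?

E1: (p'+p')·((s+p)·s+(s+p)·s+t)
    = (p'+p')·((s+p)·s+t)
    = (p'+p')·(s+t)
    = p'·(s+t)
E2: ((p')')'
    = p'
These differ: at p=0, s=0, t=0, E1 = 0 but E2 = 1.

No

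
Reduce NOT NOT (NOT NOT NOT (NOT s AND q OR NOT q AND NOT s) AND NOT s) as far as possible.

FALSE

NOT NOT (NOT NOT NOT (NOT s AND q OR NOT q AND NOT s) AND NOT s)
= NOT NOT (NOT (NOT s AND q OR NOT q AND NOT s) AND NOT s)   — double negation
= NOT NOT (NOT NOT s AND NOT s)   — distribution
= NOT NOT (s AND NOT s)   — double negation
= s AND NOT s   — double negation
= FALSE   — complement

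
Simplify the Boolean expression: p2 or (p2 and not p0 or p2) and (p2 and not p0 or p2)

p2 or (p2 and not p0 or p2) and (p2 and not p0 or p2)
= p2 or p2 and not p0 or p2
= p2 or p2
= p2

p2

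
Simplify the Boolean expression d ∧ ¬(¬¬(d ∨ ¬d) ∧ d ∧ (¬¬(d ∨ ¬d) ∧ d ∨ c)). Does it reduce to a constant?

d ∧ ¬(¬¬(d ∨ ¬d) ∧ d ∧ (¬¬(d ∨ ¬d) ∧ d ∨ c))
= d ∧ ¬(¬¬(d ∨ ¬d) ∧ d)
= d ∧ ¬((d ∨ ¬d) ∧ d)
= d ∧ ¬d
= False

False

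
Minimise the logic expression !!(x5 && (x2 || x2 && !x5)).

!!(x5 && (x2 || x2 && !x5))
= !!(x5 && x2)
= x5 && x2

x5 && x2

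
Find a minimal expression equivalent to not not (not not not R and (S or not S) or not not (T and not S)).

not R or T and not S

not not (not not not R and (S or not S) or not not (T and not S))
= not not (not not not R or not not (T and not S))   — complement / identity
= not (not not R and not (T and not S))   — De Morgan
= not R or T and not S   — De Morgan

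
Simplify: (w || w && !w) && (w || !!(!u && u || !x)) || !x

(w || w && !w) && (w || !!(!u && u || !x)) || !x
= (w || w && !w) && (w || !!!x) || !x   — complement / identity
= (w || w && !w) && (w || !x) || !x   — double negation
= w && (w || !x) || !x   — complement / identity
= w || !x   — absorption

w || !x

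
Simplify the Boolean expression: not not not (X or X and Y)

not X

not not not (X or X and Y)
= not not not X   — absorption
= not X   — double negation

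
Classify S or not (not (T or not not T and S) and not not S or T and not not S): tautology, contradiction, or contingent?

S or not (not (T or not not T and S) and not not S or T and not not S)
= S or not (not (T or T and S) and not not S or T and not not S)   (double negation)
= S or not (not T and not not S or T and not not S)   (absorption)
= S or not not not S   (distribution)
= S or not S   (double negation)
= True   (complement)

tautology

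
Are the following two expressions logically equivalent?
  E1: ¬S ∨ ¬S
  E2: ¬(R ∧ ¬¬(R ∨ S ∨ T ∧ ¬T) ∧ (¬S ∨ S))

E1: ¬S ∨ ¬S
    = ¬S   — idempotence
E2: ¬(R ∧ ¬¬(R ∨ S ∨ T ∧ ¬T) ∧ (¬S ∨ S))
    = ¬(R ∧ ¬¬(R ∨ S ∨ T ∧ ¬T))   — complement / identity
    = ¬(R ∧ ¬¬(R ∨ S))   — complement / identity
    = ¬(R ∧ (R ∨ S))   — double negation
    = ¬R   — absorption
These differ: at R=0, S=1, T=0, E1 = 0 but E2 = 1.

No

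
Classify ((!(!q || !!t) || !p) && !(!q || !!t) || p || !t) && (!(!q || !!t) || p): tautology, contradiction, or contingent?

((!(!q || !!t) || !p) && !(!q || !!t) || p || !t) && (!(!q || !!t) || p)
= (!(!q || !!t) || p || !t) && (!(!q || !!t) || p)   (absorption)
= !(!q || !!t) || p   (absorption)
= q && !t || p   (De Morgan)
This depends on p, q, t, so it is not a constant.

contingent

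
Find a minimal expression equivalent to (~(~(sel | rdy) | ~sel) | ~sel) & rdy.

rdy

(~(~(sel | rdy) | ~sel) | ~sel) & rdy
= ((sel | rdy) & sel | ~sel) & rdy   [De Morgan]
= (sel | ~sel) & rdy   [absorption]
= rdy   [complement / identity]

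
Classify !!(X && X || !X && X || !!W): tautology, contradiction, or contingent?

!!(X && X || !X && X || !!W)
= X && X || !X && X || !!W   — double negation
= X || !!W   — distribution
= X || W   — double negation
This depends on W, X, so it is not a constant.

contingent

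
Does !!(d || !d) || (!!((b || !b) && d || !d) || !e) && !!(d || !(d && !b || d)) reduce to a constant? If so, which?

yes, True

!!(d || !d) || (!!((b || !b) && d || !d) || !e) && !!(d || !(d && !b || d))
= !!(d || !d) || (!!(d || !d) || !e) && !!(d || !(d && !b || d))   — complement / identity
= !!(d || !d) || (!!(d || !d) || !e) && !!(d || !d)   — absorption
= !!(d || !d) || !!(d || !d)   — absorption
= !!(d || !d)   — idempotence
= d || !d   — double negation
= true   — complement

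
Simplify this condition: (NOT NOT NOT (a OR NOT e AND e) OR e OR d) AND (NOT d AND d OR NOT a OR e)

NOT a OR e

(NOT NOT NOT (a OR NOT e AND e) OR e OR d) AND (NOT d AND d OR NOT a OR e)
= (NOT (a OR NOT e AND e) OR e OR d) AND (NOT d AND d OR NOT a OR e)   — double negation
= (NOT (a OR NOT e AND e) OR e OR d) AND (NOT a OR e)   — complement / identity
= (NOT a OR e OR d) AND (NOT a OR e)   — complement / identity
= NOT a OR e   — absorption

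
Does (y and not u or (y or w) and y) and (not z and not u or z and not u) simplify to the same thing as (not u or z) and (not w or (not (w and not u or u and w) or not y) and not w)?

No

E1: (y and not u or (y or w) and y) and (not z and not u or z and not u)
    = (y and not u or (y or w) and y) and not u   [distribution]
    = (y and not u or y) and not u   [absorption]
    = y and not u   [absorption]
E2: (not u or z) and (not w or (not (w and not u or u and w) or not y) and not w)
    = (not u or z) and (not w or (not w or not y) and not w)   [distribution]
    = (not u or z) and (not w or not w)   [absorption]
    = (not u or z) and not w   [idempotence]
These differ: at u=0, w=0, y=0, z=1, E1 = 0 but E2 = 1.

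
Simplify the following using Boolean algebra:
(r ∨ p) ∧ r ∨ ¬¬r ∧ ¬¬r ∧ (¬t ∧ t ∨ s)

(r ∨ p) ∧ r ∨ ¬¬r ∧ ¬¬r ∧ (¬t ∧ t ∨ s)
= (r ∨ p) ∧ r ∨ ¬¬r ∧ (¬t ∧ t ∨ s)   — idempotence
= r ∨ ¬¬r ∧ (¬t ∧ t ∨ s)   — absorption
= r ∨ ¬¬r ∧ s   — complement / identity
= r ∨ r ∧ s   — double negation
= r   — absorption

r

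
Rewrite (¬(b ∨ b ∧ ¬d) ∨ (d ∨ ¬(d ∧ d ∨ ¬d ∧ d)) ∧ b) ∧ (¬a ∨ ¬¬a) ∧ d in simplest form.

(¬(b ∨ b ∧ ¬d) ∨ (d ∨ ¬(d ∧ d ∨ ¬d ∧ d)) ∧ b) ∧ (¬a ∨ ¬¬a) ∧ d
= (¬b ∨ (d ∨ ¬(d ∧ d ∨ ¬d ∧ d)) ∧ b) ∧ (¬a ∨ ¬¬a) ∧ d   — absorption
= (¬b ∨ (d ∨ ¬d) ∧ b) ∧ (¬a ∨ ¬¬a) ∧ d   — distribution
= (¬b ∨ (d ∨ ¬d) ∧ b) ∧ (¬a ∨ a) ∧ d   — double negation
= (¬b ∨ b) ∧ (¬a ∨ a) ∧ d   — complement / identity
= (¬a ∨ a) ∧ d   — complement / identity
= d   — complement / identity

d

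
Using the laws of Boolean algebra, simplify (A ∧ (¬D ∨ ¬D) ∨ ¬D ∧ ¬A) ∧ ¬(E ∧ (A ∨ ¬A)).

¬D ∧ ¬E

(A ∧ (¬D ∨ ¬D) ∨ ¬D ∧ ¬A) ∧ ¬(E ∧ (A ∨ ¬A))
= (A ∧ ¬D ∨ ¬D ∧ ¬A) ∧ ¬(E ∧ (A ∨ ¬A))
= ¬D ∧ ¬(E ∧ (A ∨ ¬A))
= ¬D ∧ ¬E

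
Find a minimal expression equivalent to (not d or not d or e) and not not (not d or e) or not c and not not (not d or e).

(not d or not d or e) and not not (not d or e) or not c and not not (not d or e)
= (not d or e) and not not (not d or e) or not c and not not (not d or e)   (idempotence)
= (not d or e or not c) and not not (not d or e)   (distribution)
= (not d or e or not c) and (not d or e)   (double negation)
= not d or e   (absorption)

not d or e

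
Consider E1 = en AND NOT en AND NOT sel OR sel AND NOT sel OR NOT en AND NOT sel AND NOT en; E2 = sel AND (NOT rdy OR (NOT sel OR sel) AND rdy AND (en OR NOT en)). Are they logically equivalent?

E1: en AND NOT en AND NOT sel OR sel AND NOT sel OR NOT en AND NOT sel AND NOT en
    = en AND NOT en AND NOT sel OR NOT en AND NOT sel AND NOT en   (complement / identity)
    = NOT en AND NOT sel   (distribution)
E2: sel AND (NOT rdy OR (NOT sel OR sel) AND rdy AND (en OR NOT en))
    = sel AND (NOT rdy OR rdy AND (en OR NOT en))   (complement / identity)
    = sel AND (NOT rdy OR rdy)   (complement / identity)
    = sel   (complement / identity)
These differ: at en=0, rdy=0, sel=0, E1 = 1 but E2 = 0.

No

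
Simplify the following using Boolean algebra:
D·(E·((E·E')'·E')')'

D·E'

D·(E·((E·E')'·E')')'
= D·(E·(E·E'+E))'
= D·(E·E)'
= D·E'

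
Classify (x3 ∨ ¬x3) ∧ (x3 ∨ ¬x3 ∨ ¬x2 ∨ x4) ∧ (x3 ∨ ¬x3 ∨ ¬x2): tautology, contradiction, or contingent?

(x3 ∨ ¬x3) ∧ (x3 ∨ ¬x3 ∨ ¬x2 ∨ x4) ∧ (x3 ∨ ¬x3 ∨ ¬x2)
= (x3 ∨ ¬x3) ∧ (x3 ∨ ¬x3 ∨ ¬x2)   [absorption]
= x3 ∨ ¬x3   [absorption]
= True   [complement]

tautology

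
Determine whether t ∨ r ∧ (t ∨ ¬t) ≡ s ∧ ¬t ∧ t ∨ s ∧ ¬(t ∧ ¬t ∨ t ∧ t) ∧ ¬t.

E1: t ∨ r ∧ (t ∨ ¬t)
    = t ∨ r
E2: s ∧ ¬t ∧ t ∨ s ∧ ¬(t ∧ ¬t ∨ t ∧ t) ∧ ¬t
    = s ∧ ¬t ∧ t ∨ s ∧ ¬t ∧ ¬t
    = s ∧ ¬t
These differ: at r=1, s=0, t=1, E1 = 1 but E2 = 0.

No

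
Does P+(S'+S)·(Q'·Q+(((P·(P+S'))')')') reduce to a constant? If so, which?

yes, True

P+(S'+S)·(Q'·Q+(((P·(P+S'))')')')
= P+(S'+S)·(((P·(P+S'))')')'   [complement / identity]
= P+(S'+S)·(P·(P+S'))'   [double negation]
= P+(P·(P+S'))'   [complement / identity]
= P+P'   [absorption]
= 1   [complement]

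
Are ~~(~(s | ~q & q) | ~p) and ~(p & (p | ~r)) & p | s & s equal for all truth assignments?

No

E1: ~~(~(s | ~q & q) | ~p)
    = ~(s | ~q & q) | ~p
    = ~s | ~p
E2: ~(p & (p | ~r)) & p | s & s
    = ~(p & (p | ~r)) & p | s
    = ~p & p | s
    = s
These differ: at p=0, q=0, r=0, s=0, E1 = 1 but E2 = 0.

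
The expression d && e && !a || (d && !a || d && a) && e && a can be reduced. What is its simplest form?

d && e && !a || (d && !a || d && a) && e && a
= d && e && !a || d && e && a   — distribution
= d && e   — distribution

d && e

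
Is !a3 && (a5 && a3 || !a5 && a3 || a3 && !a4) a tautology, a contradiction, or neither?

!a3 && (a5 && a3 || !a5 && a3 || a3 && !a4)
= !a3 && (a3 || a3 && !a4)
= !a3 && a3
= false

contradiction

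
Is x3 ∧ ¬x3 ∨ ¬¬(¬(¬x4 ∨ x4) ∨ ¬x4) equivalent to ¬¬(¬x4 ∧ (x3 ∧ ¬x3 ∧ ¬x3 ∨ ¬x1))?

E1: x3 ∧ ¬x3 ∨ ¬¬(¬(¬x4 ∨ x4) ∨ ¬x4)
    = x3 ∧ ¬x3 ∨ ¬((¬x4 ∨ x4) ∧ x4)   [De Morgan]
    = ¬((¬x4 ∨ x4) ∧ x4)   [complement / identity]
    = ¬x4   [complement / identity]
E2: ¬¬(¬x4 ∧ (x3 ∧ ¬x3 ∧ ¬x3 ∨ ¬x1))
    = ¬x4 ∧ (x3 ∧ ¬x3 ∧ ¬x3 ∨ ¬x1)   [double negation]
    = ¬x4 ∧ (x3 ∧ ¬x3 ∨ ¬x1)   [idempotence]
    = ¬x4 ∧ ¬x1   [complement / identity]
These differ: at x1=1, x3=0, x4=0, E1 = 1 but E2 = 0.

No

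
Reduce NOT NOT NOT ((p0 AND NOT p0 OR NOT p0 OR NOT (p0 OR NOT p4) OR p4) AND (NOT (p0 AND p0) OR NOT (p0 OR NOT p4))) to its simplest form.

p0

NOT NOT NOT ((p0 AND NOT p0 OR NOT p0 OR NOT (p0 OR NOT p4) OR p4) AND (NOT (p0 AND p0) OR NOT (p0 OR NOT p4)))
= NOT NOT NOT ((NOT p0 OR NOT (p0 OR NOT p4) OR p4) AND (NOT (p0 AND p0) OR NOT (p0 OR NOT p4)))   [complement / identity]
= NOT NOT NOT ((NOT p0 OR NOT (p0 OR NOT p4) OR p4) AND (NOT p0 OR NOT (p0 OR NOT p4)))   [idempotence]
= NOT NOT NOT (NOT p0 OR NOT (p0 OR NOT p4))   [absorption]
= NOT NOT (p0 AND (p0 OR NOT p4))   [De Morgan]
= p0 AND (p0 OR NOT p4)   [double negation]
= p0   [absorption]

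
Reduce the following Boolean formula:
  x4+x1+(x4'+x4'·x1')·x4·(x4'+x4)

x4+x1

x4+x1+(x4'+x4'·x1')·x4·(x4'+x4)
= x4+x1+(x4'+x4'·x1')·x4   [complement / identity]
= x4+x1+x4'·x4   [absorption]
= x4+x1   [complement / identity]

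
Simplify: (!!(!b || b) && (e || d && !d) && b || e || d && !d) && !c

e && !c

(!!(!b || b) && (e || d && !d) && b || e || d && !d) && !c
= ((!b || b) && (e || d && !d) && b || e || d && !d) && !c   — double negation
= ((e || d && !d) && b || e || d && !d) && !c   — complement / identity
= (e || d && !d) && !c   — absorption
= e && !c   — complement / identity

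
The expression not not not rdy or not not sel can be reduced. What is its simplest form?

not rdy or sel

not not not rdy or not not sel
= not not not rdy or sel   — double negation
= not rdy or sel   — double negation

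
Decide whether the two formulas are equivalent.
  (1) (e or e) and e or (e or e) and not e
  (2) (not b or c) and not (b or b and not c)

No

E1: (e or e) and e or (e or e) and not e
    = e or e
    = e
E2: (not b or c) and not (b or b and not c)
    = (not b or c) and not b
    = not b
These differ: at b=0, c=0, e=0, E1 = 0 but E2 = 1.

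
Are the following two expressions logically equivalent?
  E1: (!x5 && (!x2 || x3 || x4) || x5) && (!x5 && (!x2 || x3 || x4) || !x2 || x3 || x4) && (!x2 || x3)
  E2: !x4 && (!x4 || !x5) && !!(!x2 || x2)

No

E1: (!x5 && (!x2 || x3 || x4) || x5) && (!x5 && (!x2 || x3 || x4) || !x2 || x3 || x4) && (!x2 || x3)
    = (x5 && (!x2 || x3 || x4) || !x5 && (!x2 || x3 || x4)) && (!x2 || x3)
    = (!x2 || x3 || x4) && (!x2 || x3)
    = !x2 || x3
E2: !x4 && (!x4 || !x5) && !!(!x2 || x2)
    = !x4 && (!x4 || !x5) && (!x2 || x2)
    = !x4 && (!x4 || !x5)
    = !x4
These differ: at x2=0, x3=0, x4=1, x5=0, E1 = 1 but E2 = 0.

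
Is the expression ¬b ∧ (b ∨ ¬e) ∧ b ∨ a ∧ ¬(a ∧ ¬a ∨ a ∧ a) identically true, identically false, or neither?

identically false

¬b ∧ (b ∨ ¬e) ∧ b ∨ a ∧ ¬(a ∧ ¬a ∨ a ∧ a)
= ¬b ∧ b ∨ a ∧ ¬(a ∧ ¬a ∨ a ∧ a)   (absorption)
= ¬b ∧ b ∨ a ∧ ¬a   (distribution)
= a ∧ ¬a   (complement / identity)
= False   (complement)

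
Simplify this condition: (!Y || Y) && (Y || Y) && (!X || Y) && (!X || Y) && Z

(!Y || Y) && (Y || Y) && (!X || Y) && (!X || Y) && Z
= (!Y || Y) && (Y || Y) && (!X || Y) && Z   (idempotence)
= (!Y || Y) && (Y && !X || Y) && Z   (distribution)
= (!Y || Y) && Y && Z   (absorption)
= Y && Z   (complement / identity)

Y && Z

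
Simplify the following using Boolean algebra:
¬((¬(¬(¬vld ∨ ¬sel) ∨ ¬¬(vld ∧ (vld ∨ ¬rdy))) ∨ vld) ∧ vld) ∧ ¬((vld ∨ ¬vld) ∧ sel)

¬((¬(¬(¬vld ∨ ¬sel) ∨ ¬¬(vld ∧ (vld ∨ ¬rdy))) ∨ vld) ∧ vld) ∧ ¬((vld ∨ ¬vld) ∧ sel)
= ¬(((¬vld ∨ ¬sel) ∧ ¬(vld ∧ (vld ∨ ¬rdy)) ∨ vld) ∧ vld) ∧ ¬((vld ∨ ¬vld) ∧ sel)   [De Morgan]
= ¬(((¬vld ∨ ¬sel) ∧ ¬vld ∨ vld) ∧ vld) ∧ ¬((vld ∨ ¬vld) ∧ sel)   [absorption]
= ¬((¬vld ∨ vld) ∧ vld) ∧ ¬((vld ∨ ¬vld) ∧ sel)   [absorption]
= ¬vld ∧ ¬((vld ∨ ¬vld) ∧ sel)   [complement / identity]
= ¬vld ∧ ¬sel   [complement / identity]

¬vld ∧ ¬sel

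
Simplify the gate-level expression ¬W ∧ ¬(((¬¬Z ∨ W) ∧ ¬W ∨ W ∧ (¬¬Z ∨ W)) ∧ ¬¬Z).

¬W ∧ ¬(((¬¬Z ∨ W) ∧ ¬W ∨ W ∧ (¬¬Z ∨ W)) ∧ ¬¬Z)
= ¬W ∧ ¬((¬¬Z ∨ W) ∧ ¬¬Z)   — distribution
= ¬W ∧ ¬¬¬Z   — absorption
= ¬W ∧ ¬Z   — double negation

¬W ∧ ¬Z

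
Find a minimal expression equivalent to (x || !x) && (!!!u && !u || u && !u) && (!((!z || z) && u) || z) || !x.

!u || !x

(x || !x) && (!!!u && !u || u && !u) && (!((!z || z) && u) || z) || !x
= (x || !x) && (!u && !u || u && !u) && (!((!z || z) && u) || z) || !x
= (!u && !u || u && !u) && (!((!z || z) && u) || z) || !x
= (!u && !u || u && !u) && (!u || z) || !x
= !u && (!u || z) || !x
= !u || !x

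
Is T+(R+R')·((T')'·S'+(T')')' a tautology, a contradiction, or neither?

tautology

T+(R+R')·((T')'·S'+(T')')'
= T+(R+R')·((T')')'
= T+((T')')'
= T+T'
= 1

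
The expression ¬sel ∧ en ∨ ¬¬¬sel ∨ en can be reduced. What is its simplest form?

¬sel ∨ en

¬sel ∧ en ∨ ¬¬¬sel ∨ en
= ¬sel ∧ en ∨ ¬sel ∨ en   (double negation)
= ¬sel ∨ en   (absorption)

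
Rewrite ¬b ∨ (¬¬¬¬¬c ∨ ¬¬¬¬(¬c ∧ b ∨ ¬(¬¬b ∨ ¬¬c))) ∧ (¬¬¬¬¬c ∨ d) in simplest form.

¬b ∨ (¬¬¬¬¬c ∨ ¬¬¬¬(¬c ∧ b ∨ ¬(¬¬b ∨ ¬¬c))) ∧ (¬¬¬¬¬c ∨ d)
= ¬b ∨ ¬¬¬¬(¬c ∧ b ∨ ¬(¬¬b ∨ ¬¬c)) ∧ d ∨ ¬¬¬¬¬c   [distribution]
= ¬b ∨ ¬¬¬¬(¬c ∧ b ∨ ¬b ∧ ¬c) ∧ d ∨ ¬¬¬¬¬c   [De Morgan]
= ¬b ∨ ¬¬¬¬¬c ∧ d ∨ ¬¬¬¬¬c   [distribution]
= ¬b ∨ ¬¬¬¬¬c   [absorption]
= ¬b ∨ ¬¬¬c   [double negation]
= ¬b ∨ ¬c   [double negation]

¬b ∨ ¬c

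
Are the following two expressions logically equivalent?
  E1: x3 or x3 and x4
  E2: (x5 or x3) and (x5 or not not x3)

No

E1: x3 or x3 and x4
    = x3
E2: (x5 or x3) and (x5 or not not x3)
    = (x5 or x3) and (x5 or x3)
    = x5 or x3
These differ: at x3=0, x4=0, x5=1, E1 = 0 but E2 = 1.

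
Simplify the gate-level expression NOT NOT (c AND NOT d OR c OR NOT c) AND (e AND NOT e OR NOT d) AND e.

NOT d AND e

NOT NOT (c AND NOT d OR c OR NOT c) AND (e AND NOT e OR NOT d) AND e
= NOT NOT (c OR NOT c) AND (e AND NOT e OR NOT d) AND e
= (c OR NOT c) AND (e AND NOT e OR NOT d) AND e
= (e AND NOT e OR NOT d) AND e
= NOT d AND e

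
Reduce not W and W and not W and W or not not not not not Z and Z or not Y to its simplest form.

not Y

not W and W and not W and W or not not not not not Z and Z or not Y
= not W and W and not W and W or not not not Z and Z or not Y   [double negation]
= not W and W or not not not Z and Z or not Y   [idempotence]
= not W and W or not Z and Z or not Y   [double negation]
= not Z and Z or not Y   [complement / identity]
= not Y   [complement / identity]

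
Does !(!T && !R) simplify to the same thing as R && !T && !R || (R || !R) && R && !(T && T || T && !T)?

E1: !(!T && !R)
    = T || R
E2: R && !T && !R || (R || !R) && R && !(T && T || T && !T)
    = R && !T && !R || R && !(T && T || T && !T)
    = R && !T && !R || R && !T
    = R && !T
These differ: at R=0, T=1, E1 = 1 but E2 = 0.

No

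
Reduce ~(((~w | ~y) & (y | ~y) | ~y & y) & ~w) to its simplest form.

w

~(((~w | ~y) & (y | ~y) | ~y & y) & ~w)
= ~((~w | ~y) & (y | ~y) & ~w)   (complement / identity)
= ~((~w | ~y) & ~w)   (complement / identity)
= ~~w   (absorption)
= w   (double negation)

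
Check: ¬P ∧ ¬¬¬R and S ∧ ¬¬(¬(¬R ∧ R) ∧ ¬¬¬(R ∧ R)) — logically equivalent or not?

E1: ¬P ∧ ¬¬¬R
    = ¬P ∧ ¬R   [double negation]
E2: S ∧ ¬¬(¬(¬R ∧ R) ∧ ¬¬¬(R ∧ R))
    = S ∧ ¬(¬R ∧ R ∨ ¬¬(R ∧ R))   [De Morgan]
    = S ∧ ¬(¬R ∧ R ∨ R ∧ R)   [double negation]
    = S ∧ ¬R   [distribution]
These differ: at P=0, R=0, S=0, E1 = 1 but E2 = 0.

No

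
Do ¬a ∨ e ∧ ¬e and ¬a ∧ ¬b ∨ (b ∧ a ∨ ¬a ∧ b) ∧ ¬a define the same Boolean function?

Yes

E1: ¬a ∨ e ∧ ¬e
    = ¬a   [complement / identity]
E2: ¬a ∧ ¬b ∨ (b ∧ a ∨ ¬a ∧ b) ∧ ¬a
    = ¬a ∧ ¬b ∨ b ∧ ¬a   [distribution]
    = ¬a   [distribution]
Both reduce to ¬a, so they are equivalent.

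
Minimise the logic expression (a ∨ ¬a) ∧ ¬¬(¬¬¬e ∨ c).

¬e ∨ c

(a ∨ ¬a) ∧ ¬¬(¬¬¬e ∨ c)
= ¬¬(¬¬¬e ∨ c)   [complement / identity]
= ¬¬¬e ∨ c   [double negation]
= ¬e ∨ c   [double negation]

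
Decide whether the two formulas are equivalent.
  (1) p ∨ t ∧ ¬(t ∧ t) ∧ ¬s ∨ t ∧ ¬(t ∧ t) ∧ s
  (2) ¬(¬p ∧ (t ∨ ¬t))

E1: p ∨ t ∧ ¬(t ∧ t) ∧ ¬s ∨ t ∧ ¬(t ∧ t) ∧ s
    = p ∨ t ∧ ¬(t ∧ t)
    = p ∨ t ∧ ¬t
    = p
E2: ¬(¬p ∧ (t ∨ ¬t))
    = ¬¬p
    = p
Both reduce to p, so they are equivalent.

Yes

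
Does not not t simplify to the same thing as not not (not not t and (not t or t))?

Yes

E1: not not t
    = t   [double negation]
E2: not not (not not t and (not t or t))
    = not not not not t   [complement / identity]
    = not not t   [double negation]
    = t   [double negation]
Both reduce to t, so they are equivalent.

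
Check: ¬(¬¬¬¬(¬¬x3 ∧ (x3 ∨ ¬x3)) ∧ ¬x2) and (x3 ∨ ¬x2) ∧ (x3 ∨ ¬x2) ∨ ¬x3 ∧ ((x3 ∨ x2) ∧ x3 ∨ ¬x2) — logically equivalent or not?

E1: ¬(¬¬¬¬(¬¬x3 ∧ (x3 ∨ ¬x3)) ∧ ¬x2)
    = ¬¬¬(¬¬x3 ∧ (x3 ∨ ¬x3)) ∨ x2
    = ¬(¬¬x3 ∧ (x3 ∨ ¬x3)) ∨ x2
    = ¬(x3 ∧ (x3 ∨ ¬x3)) ∨ x2
    = ¬x3 ∨ x2
E2: (x3 ∨ ¬x2) ∧ (x3 ∨ ¬x2) ∨ ¬x3 ∧ ((x3 ∨ x2) ∧ x3 ∨ ¬x2)
    = (x3 ∨ ¬x2) ∧ (x3 ∨ ¬x2) ∨ ¬x3 ∧ (x3 ∨ ¬x2)
    = (x3 ∨ ¬x2) ∧ (x3 ∨ ¬x2 ∨ ¬x3)
    = x3 ∨ ¬x2
These differ: at x2=0, x3=1, E1 = 0 but E2 = 1.

No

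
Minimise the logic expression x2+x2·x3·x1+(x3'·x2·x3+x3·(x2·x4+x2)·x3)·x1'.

x2+x2·x3·x1+(x3'·x2·x3+x3·(x2·x4+x2)·x3)·x1'
= x2+x2·x3·x1+(x3'·x2·x3+x3·x2·x3)·x1'
= x2+x2·x3·x1+x2·x3·x1'
= x2+x2·x3
= x2

x2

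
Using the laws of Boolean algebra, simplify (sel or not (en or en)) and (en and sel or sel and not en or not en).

sel or not en

(sel or not (en or en)) and (en and sel or sel and not en or not en)
= (sel or not en) and (en and sel or sel and not en or not en)   — idempotence
= (sel or not en) and (sel or not en)   — distribution
= sel or not en   — idempotence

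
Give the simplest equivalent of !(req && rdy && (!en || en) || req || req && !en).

!(req && rdy && (!en || en) || req || req && !en)
= !(req && rdy || req || req && !en)   — complement / identity
= !(req || req && !en)   — absorption
= !req   — absorption

!req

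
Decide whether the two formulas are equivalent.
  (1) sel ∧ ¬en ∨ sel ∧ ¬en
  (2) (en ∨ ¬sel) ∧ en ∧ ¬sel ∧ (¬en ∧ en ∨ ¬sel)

No

E1: sel ∧ ¬en ∨ sel ∧ ¬en
    = sel ∧ ¬en   — idempotence
E2: (en ∨ ¬sel) ∧ en ∧ ¬sel ∧ (¬en ∧ en ∨ ¬sel)
    = (en ∨ ¬sel) ∧ en ∧ ¬sel ∧ ¬sel   — complement / identity
    = (en ∨ ¬sel) ∧ en ∧ ¬sel   — idempotence
    = en ∧ ¬sel   — absorption
These differ: at en=1, sel=0, E1 = 0 but E2 = 1.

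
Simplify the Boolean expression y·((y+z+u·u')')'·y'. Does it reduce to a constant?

y·((y+z+u·u')')'·y'
= y·((y+z)')'·y'
= y·(y+z)·y'
= y·y'
= 0

0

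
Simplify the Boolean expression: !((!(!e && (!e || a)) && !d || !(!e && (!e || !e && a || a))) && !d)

!e || d

!((!(!e && (!e || a)) && !d || !(!e && (!e || !e && a || a))) && !d)
= !((!(!e && (!e || a)) && !d || !(!e && (!e || a))) && !d)
= !(!(!e && (!e || a)) && !d)
= !(!!e && !d)
= !e || d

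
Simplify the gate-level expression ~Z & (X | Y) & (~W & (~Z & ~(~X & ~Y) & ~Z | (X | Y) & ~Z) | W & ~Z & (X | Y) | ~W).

~Z & (X | Y) & (~W & (~Z & ~(~X & ~Y) & ~Z | (X | Y) & ~Z) | W & ~Z & (X | Y) | ~W)
= ~Z & (X | Y) & (~W & (~Z & (X | Y) & ~Z | (X | Y) & ~Z) | W & ~Z & (X | Y) | ~W)   — De Morgan
= ~Z & (X | Y) & (~W & ~Z & ((X | Y) & ~Z | X | Y) | W & ~Z & (X | Y) | ~W)   — distribution
= ~Z & (X | Y) & (~W & ~Z & (X | Y) | W & ~Z & (X | Y) | ~W)   — absorption
= ~Z & (X | Y) & (~Z & (X | Y) | ~W)   — distribution
= ~Z & (X | Y)   — absorption

~Z & (X | Y)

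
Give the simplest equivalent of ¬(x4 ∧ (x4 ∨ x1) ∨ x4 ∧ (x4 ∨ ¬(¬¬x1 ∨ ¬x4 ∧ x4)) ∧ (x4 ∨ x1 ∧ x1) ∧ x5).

¬x4

¬(x4 ∧ (x4 ∨ x1) ∨ x4 ∧ (x4 ∨ ¬(¬¬x1 ∨ ¬x4 ∧ x4)) ∧ (x4 ∨ x1 ∧ x1) ∧ x5)
= ¬(x4 ∧ (x4 ∨ x1) ∨ x4 ∧ (x4 ∨ ¬¬¬x1) ∧ (x4 ∨ x1 ∧ x1) ∧ x5)
= ¬(x4 ∧ (x4 ∨ x1) ∨ x4 ∧ (x4 ∨ ¬x1) ∧ (x4 ∨ x1 ∧ x1) ∧ x5)
= ¬(x4 ∧ (x4 ∨ x1) ∨ x4 ∧ (x4 ∨ ¬x1) ∧ (x4 ∨ x1) ∧ x5)
= ¬(x4 ∧ (x4 ∨ x1) ∨ x4 ∧ (x4 ∨ x1) ∧ x5)
= ¬(x4 ∧ (x4 ∨ x1))
= ¬x4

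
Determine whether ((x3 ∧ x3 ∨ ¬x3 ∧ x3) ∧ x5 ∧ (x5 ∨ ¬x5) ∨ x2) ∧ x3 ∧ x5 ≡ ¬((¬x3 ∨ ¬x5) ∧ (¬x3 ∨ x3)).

Yes

E1: ((x3 ∧ x3 ∨ ¬x3 ∧ x3) ∧ x5 ∧ (x5 ∨ ¬x5) ∨ x2) ∧ x3 ∧ x5
    = ((x3 ∧ x3 ∨ ¬x3 ∧ x3) ∧ x5 ∨ x2) ∧ x3 ∧ x5   [complement / identity]
    = (x3 ∧ x5 ∨ x2) ∧ x3 ∧ x5   [distribution]
    = x3 ∧ x5   [absorption]
E2: ¬((¬x3 ∨ ¬x5) ∧ (¬x3 ∨ x3))
    = ¬(¬x3 ∨ ¬x5)   [complement / identity]
    = x3 ∧ x5   [De Morgan]
Both reduce to x3 ∧ x5, so they are equivalent.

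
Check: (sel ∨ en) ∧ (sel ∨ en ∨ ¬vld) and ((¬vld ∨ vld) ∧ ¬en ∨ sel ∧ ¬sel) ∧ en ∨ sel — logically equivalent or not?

No

E1: (sel ∨ en) ∧ (sel ∨ en ∨ ¬vld)
    = sel ∨ en   [absorption]
E2: ((¬vld ∨ vld) ∧ ¬en ∨ sel ∧ ¬sel) ∧ en ∨ sel
    = (¬vld ∨ vld) ∧ ¬en ∧ en ∨ sel   [complement / identity]
    = ¬en ∧ en ∨ sel   [complement / identity]
    = sel   [complement / identity]
These differ: at en=1, sel=0, vld=0, E1 = 1 but E2 = 0.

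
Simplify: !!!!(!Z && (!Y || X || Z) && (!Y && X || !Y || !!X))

!!!!(!Z && (!Y || X || Z) && (!Y && X || !Y || !!X))
= !!(!Z && (!Y || X || Z) && (!Y && X || !Y || !!X))   [double negation]
= !!(!Z && (!Y || X || Z) && (!Y || !!X))   [absorption]
= !!(!Z && (!Y || X || Z) && (!Y || X))   [double negation]
= !Z && (!Y || X || Z) && (!Y || X)   [double negation]
= !Z && (!Y || X)   [absorption]

!Z && (!Y || X)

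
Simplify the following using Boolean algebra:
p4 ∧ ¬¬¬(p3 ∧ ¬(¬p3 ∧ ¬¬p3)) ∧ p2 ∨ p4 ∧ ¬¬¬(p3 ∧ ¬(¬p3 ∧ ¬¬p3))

p4 ∧ ¬¬¬(p3 ∧ ¬(¬p3 ∧ ¬¬p3)) ∧ p2 ∨ p4 ∧ ¬¬¬(p3 ∧ ¬(¬p3 ∧ ¬¬p3))
= p4 ∧ ¬¬¬(p3 ∧ ¬(¬p3 ∧ ¬¬p3))   (absorption)
= p4 ∧ ¬¬¬(p3 ∧ (p3 ∨ ¬p3))   (De Morgan)
= p4 ∧ ¬¬¬p3   (complement / identity)
= p4 ∧ ¬p3   (double negation)

p4 ∧ ¬p3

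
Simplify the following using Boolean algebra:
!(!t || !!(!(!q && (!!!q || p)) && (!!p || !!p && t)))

t && (!q || !p)

!(!t || !!(!(!q && (!!!q || p)) && (!!p || !!p && t)))
= !(!t || !!(!(!q && (!q || p)) && (!!p || !!p && t)))   [double negation]
= !(!t || !!(!(!q && (!q || p)) && !!p))   [absorption]
= !(!t || !!(!!q && !!p))   [absorption]
= !(!t || !(!q || !p))   [De Morgan]
= t && (!q || !p)   [De Morgan]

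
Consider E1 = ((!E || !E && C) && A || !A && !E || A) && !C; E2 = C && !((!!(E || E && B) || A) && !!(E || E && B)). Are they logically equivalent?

No

E1: ((!E || !E && C) && A || !A && !E || A) && !C
    = (!E && A || !A && !E || A) && !C
    = (!E || A) && !C
E2: C && !((!!(E || E && B) || A) && !!(E || E && B))
    = C && !!!(E || E && B)
    = C && !!!E
    = C && !E
These differ: at A=1, B=0, C=1, E=0, E1 = 0 but E2 = 1.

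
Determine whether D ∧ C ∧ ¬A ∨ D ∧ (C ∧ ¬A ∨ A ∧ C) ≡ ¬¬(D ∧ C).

Yes

E1: D ∧ C ∧ ¬A ∨ D ∧ (C ∧ ¬A ∨ A ∧ C)
    = D ∧ C ∧ ¬A ∨ D ∧ C   — distribution
    = D ∧ C   — absorption
E2: ¬¬(D ∧ C)
    = D ∧ C   — double negation
Both reduce to D ∧ C, so they are equivalent.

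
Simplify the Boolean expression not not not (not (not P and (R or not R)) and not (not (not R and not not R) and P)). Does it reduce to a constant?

True

not not not (not (not P and (R or not R)) and not (not (not R and not not R) and P))
= not not (not P and (R or not R) or not (not R and not not R) and P)
= not not (not P and (R or not R) or (R or not R) and P)
= not not (R or not R)
= R or not R
= True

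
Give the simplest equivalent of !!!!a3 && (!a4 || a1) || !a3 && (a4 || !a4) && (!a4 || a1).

!!!!a3 && (!a4 || a1) || !a3 && (a4 || !a4) && (!a4 || a1)
= !!!!a3 && (!a4 || a1) || !a3 && (!a4 || a1)   — complement / identity
= !!a3 && (!a4 || a1) || !a3 && (!a4 || a1)   — double negation
= a3 && (!a4 || a1) || !a3 && (!a4 || a1)   — double negation
= !a4 || a1   — distribution

!a4 || a1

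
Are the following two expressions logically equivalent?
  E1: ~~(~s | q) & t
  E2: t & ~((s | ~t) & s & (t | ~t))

No

E1: ~~(~s | q) & t
    = (~s | q) & t   [double negation]
E2: t & ~((s | ~t) & s & (t | ~t))
    = t & ~(s & (t | ~t))   [absorption]
    = t & ~s   [complement / identity]
These differ: at q=1, s=1, t=1, E1 = 1 but E2 = 0.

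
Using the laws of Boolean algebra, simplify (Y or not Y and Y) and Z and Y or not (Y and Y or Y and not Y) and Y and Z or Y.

(Y or not Y and Y) and Z and Y or not (Y and Y or Y and not Y) and Y and Z or Y
= Y and Z and Y or not (Y and Y or Y and not Y) and Y and Z or Y   — complement / identity
= Y and Z and Y or not Y and Y and Z or Y   — distribution
= Y and Z or Y   — distribution
= Y   — absorption

Y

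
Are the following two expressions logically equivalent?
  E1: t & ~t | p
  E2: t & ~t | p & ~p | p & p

E1: t & ~t | p
    = p   — complement / identity
E2: t & ~t | p & ~p | p & p
    = p & ~p | p & p   — complement / identity
    = p   — distribution
Both reduce to p, so they are equivalent.

Yes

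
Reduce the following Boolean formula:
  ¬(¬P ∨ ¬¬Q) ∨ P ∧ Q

¬(¬P ∨ ¬¬Q) ∨ P ∧ Q
= P ∧ ¬Q ∨ P ∧ Q   [De Morgan]
= P   [distribution]

P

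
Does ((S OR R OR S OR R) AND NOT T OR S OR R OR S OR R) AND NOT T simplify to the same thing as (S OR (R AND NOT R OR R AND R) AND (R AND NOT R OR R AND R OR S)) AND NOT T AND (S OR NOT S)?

E1: ((S OR R OR S OR R) AND NOT T OR S OR R OR S OR R) AND NOT T
    = (S OR R OR S OR R) AND NOT T
    = (S OR R) AND NOT T
E2: (S OR (R AND NOT R OR R AND R) AND (R AND NOT R OR R AND R OR S)) AND NOT T AND (S OR NOT S)
    = (S OR R AND NOT R OR R AND R) AND NOT T AND (S OR NOT S)
    = (S OR R AND NOT R OR R AND R) AND NOT T
    = (S OR R) AND NOT T
Both reduce to (S OR R) AND NOT T, so they are equivalent.

Yes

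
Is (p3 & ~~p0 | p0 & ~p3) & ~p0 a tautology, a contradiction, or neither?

contradiction

(p3 & ~~p0 | p0 & ~p3) & ~p0
= (p3 & p0 | p0 & ~p3) & ~p0   [double negation]
= p0 & ~p0   [distribution]
= 0   [complement]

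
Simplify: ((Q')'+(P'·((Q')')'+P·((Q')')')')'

((Q')'+(P'·((Q')')'+P·((Q')')')')'
= ((Q')'+(((Q')')')')'   (distribution)
= ((Q')'+(Q')')'   (double negation)
= ((Q')')'   (idempotence)
= Q'   (double negation)

Q'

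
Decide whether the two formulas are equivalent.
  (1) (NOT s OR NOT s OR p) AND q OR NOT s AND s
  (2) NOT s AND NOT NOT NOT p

No

E1: (NOT s OR NOT s OR p) AND q OR NOT s AND s
    = (NOT s OR p) AND q OR NOT s AND s
    = (NOT s OR p) AND q
E2: NOT s AND NOT NOT NOT p
    = NOT s AND NOT p
These differ: at p=1, q=1, s=0, E1 = 1 but E2 = 0.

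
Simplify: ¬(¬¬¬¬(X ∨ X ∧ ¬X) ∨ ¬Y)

¬(¬¬¬¬(X ∨ X ∧ ¬X) ∨ ¬Y)
= ¬(¬¬(X ∨ X ∧ ¬X) ∨ ¬Y)   — double negation
= ¬(X ∨ X ∧ ¬X) ∧ Y   — De Morgan
= ¬X ∧ Y   — complement / identity

¬X ∧ Y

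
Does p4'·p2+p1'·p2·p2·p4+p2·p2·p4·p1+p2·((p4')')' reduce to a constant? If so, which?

p4'·p2+p1'·p2·p2·p4+p2·p2·p4·p1+p2·((p4')')'
= p4'·p2+p2·p2·p4+p2·((p4')')'   — distribution
= p4'·p2+p2·p2·p4+p2·p4'   — double negation
= p4'·p2+p2·p4+p2·p4'   — idempotence
= p2+p2·p4'   — distribution
= p2   — absorption
This depends on p2, so it is not a constant.

no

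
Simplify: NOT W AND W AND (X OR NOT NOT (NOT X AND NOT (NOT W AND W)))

FALSE

NOT W AND W AND (X OR NOT NOT (NOT X AND NOT (NOT W AND W)))
= NOT W AND W AND (X OR NOT (X OR NOT W AND W))   (De Morgan)
= NOT W AND W AND (X OR NOT X)   (complement / identity)
= NOT W AND W   (complement / identity)
= FALSE   (complement)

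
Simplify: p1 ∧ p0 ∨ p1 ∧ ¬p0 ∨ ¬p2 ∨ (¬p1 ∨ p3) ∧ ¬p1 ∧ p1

p1 ∧ p0 ∨ p1 ∧ ¬p0 ∨ ¬p2 ∨ (¬p1 ∨ p3) ∧ ¬p1 ∧ p1
= p1 ∨ ¬p2 ∨ (¬p1 ∨ p3) ∧ ¬p1 ∧ p1   (distribution)
= p1 ∨ ¬p2 ∨ ¬p1 ∧ p1   (absorption)
= p1 ∨ ¬p2   (complement / identity)

p1 ∨ ¬p2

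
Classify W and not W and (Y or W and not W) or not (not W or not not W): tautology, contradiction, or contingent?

contradiction

W and not W and (Y or W and not W) or not (not W or not not W)
= W and not W and (Y or W and not W) or W and not W   (De Morgan)
= W and not W and Y or W and not W   (complement / identity)
= W and not W   (absorption)
= False   (complement)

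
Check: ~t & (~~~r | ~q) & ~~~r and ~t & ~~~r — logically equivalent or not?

Yes

E1: ~t & (~~~r | ~q) & ~~~r
    = ~t & ~~~r   — absorption
    = ~t & ~r   — double negation
E2: ~t & ~~~r
    = ~t & ~r   — double negation
Both reduce to ~t & ~r, so they are equivalent.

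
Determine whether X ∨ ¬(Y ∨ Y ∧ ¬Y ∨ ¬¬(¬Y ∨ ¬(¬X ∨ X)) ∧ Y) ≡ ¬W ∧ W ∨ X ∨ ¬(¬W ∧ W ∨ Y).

Yes

E1: X ∨ ¬(Y ∨ Y ∧ ¬Y ∨ ¬¬(¬Y ∨ ¬(¬X ∨ X)) ∧ Y)
    = X ∨ ¬(Y ∨ ¬¬(¬Y ∨ ¬(¬X ∨ X)) ∧ Y)
    = X ∨ ¬(Y ∨ ¬(Y ∧ (¬X ∨ X)) ∧ Y)
    = X ∨ ¬(Y ∨ ¬Y ∧ Y)
    = X ∨ ¬Y
E2: ¬W ∧ W ∨ X ∨ ¬(¬W ∧ W ∨ Y)
    = X ∨ ¬(¬W ∧ W ∨ Y)
    = X ∨ ¬Y
Both reduce to X ∨ ¬Y, so they are equivalent.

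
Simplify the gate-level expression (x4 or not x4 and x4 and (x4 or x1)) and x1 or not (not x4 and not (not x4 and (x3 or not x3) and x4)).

x4

(x4 or not x4 and x4 and (x4 or x1)) and x1 or not (not x4 and not (not x4 and (x3 or not x3) and x4))
= (x4 or not x4 and x4 and (x4 or x1)) and x1 or x4 or not x4 and (x3 or not x3) and x4
= (x4 or not x4 and x4) and x1 or x4 or not x4 and (x3 or not x3) and x4
= (x4 or not x4 and x4) and x1 or x4 or not x4 and x4
= x4 or not x4 and x4
= x4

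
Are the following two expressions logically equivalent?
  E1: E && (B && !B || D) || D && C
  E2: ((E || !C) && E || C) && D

E1: E && (B && !B || D) || D && C
    = E && D || D && C   (complement / identity)
    = (E || C) && D   (distribution)
E2: ((E || !C) && E || C) && D
    = (E || C) && D   (absorption)
Both reduce to (E || C) && D, so they are equivalent.

Yes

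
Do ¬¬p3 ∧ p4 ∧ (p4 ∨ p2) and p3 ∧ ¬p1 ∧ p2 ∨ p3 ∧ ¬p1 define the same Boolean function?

E1: ¬¬p3 ∧ p4 ∧ (p4 ∨ p2)
    = p3 ∧ p4 ∧ (p4 ∨ p2)
    = p3 ∧ p4
E2: p3 ∧ ¬p1 ∧ p2 ∨ p3 ∧ ¬p1
    = p3 ∧ ¬p1
These differ: at p1=0, p2=1, p3=1, p4=0, E1 = 0 but E2 = 1.

No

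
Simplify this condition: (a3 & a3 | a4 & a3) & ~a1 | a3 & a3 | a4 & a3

(a3 & a3 | a4 & a3) & ~a1 | a3 & a3 | a4 & a3
= a3 & a3 | a4 & a3
= a3 & (a3 | a4)
= a3

a3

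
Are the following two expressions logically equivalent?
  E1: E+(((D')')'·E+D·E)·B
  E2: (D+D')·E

E1: E+(((D')')'·E+D·E)·B
    = E+(D'·E+D·E)·B
    = E+E·B
    = E
E2: (D+D')·E
    = E
Both reduce to E, so they are equivalent.

Yes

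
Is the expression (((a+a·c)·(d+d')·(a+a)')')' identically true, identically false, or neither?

(((a+a·c)·(d+d')·(a+a)')')'
= (((a+a·c)·(a+a)')')'   — complement / identity
= (((a+a·c)·a')')'   — idempotence
= (a+a·c)·a'   — double negation
= a·a'   — absorption
= 0   — complement

identically false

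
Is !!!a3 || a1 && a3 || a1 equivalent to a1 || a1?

No

E1: !!!a3 || a1 && a3 || a1
    = !a3 || a1 && a3 || a1   (double negation)
    = !a3 || a1   (absorption)
E2: a1 || a1
    = a1   (idempotence)
These differ: at a1=0, a3=0, E1 = 1 but E2 = 0.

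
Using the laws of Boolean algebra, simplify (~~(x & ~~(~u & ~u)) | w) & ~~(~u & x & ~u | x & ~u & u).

x & ~u

(~~(x & ~~(~u & ~u)) | w) & ~~(~u & x & ~u | x & ~u & u)
= (~~(x & ~~(~u & ~u)) | w) & ~~(x & ~u)   [distribution]
= (~~(x & ~(u | u)) | w) & ~~(x & ~u)   [De Morgan]
= (~~(x & ~u) | w) & ~~(x & ~u)   [idempotence]
= ~~(x & ~u)   [absorption]
= x & ~u   [double negation]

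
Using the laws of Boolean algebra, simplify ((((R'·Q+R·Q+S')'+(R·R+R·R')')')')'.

(Q+S')·R

((((R'·Q+R·Q+S')'+(R·R+R·R')')')')'
= ((((R'·Q+R·Q+S')'+R')')')'   [distribution]
= ((R'·Q+R·Q+S')'+R')'   [double negation]
= ((Q+S')'+R')'   [distribution]
= (Q+S')·R   [De Morgan]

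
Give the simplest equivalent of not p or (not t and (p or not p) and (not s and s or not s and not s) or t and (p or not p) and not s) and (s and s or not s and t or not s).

not p or not s

not p or (not t and (p or not p) and (not s and s or not s and not s) or t and (p or not p) and not s) and (s and s or not s and t or not s)
= not p or (not t and (p or not p) and not s or t and (p or not p) and not s) and (s and s or not s and t or not s)   (distribution)
= not p or (not t and (p or not p) and not s or t and (p or not p) and not s) and (s and s or not s)   (absorption)
= not p or (p or not p) and not s and (s and s or not s)   (distribution)
= not p or (p or not p) and not s and (s or not s)   (idempotence)
= not p or not s and (s or not s)   (complement / identity)
= not p or not s   (complement / identity)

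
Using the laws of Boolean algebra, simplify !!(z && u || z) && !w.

z && !w

!!(z && u || z) && !w
= (z && u || z) && !w
= z && !w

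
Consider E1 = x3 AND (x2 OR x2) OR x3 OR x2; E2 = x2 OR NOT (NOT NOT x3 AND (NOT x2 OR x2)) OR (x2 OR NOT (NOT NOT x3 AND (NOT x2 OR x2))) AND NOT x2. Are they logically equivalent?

No

E1: x3 AND (x2 OR x2) OR x3 OR x2
    = x3 AND x2 OR x3 OR x2   [idempotence]
    = x3 OR x2   [absorption]
E2: x2 OR NOT (NOT NOT x3 AND (NOT x2 OR x2)) OR (x2 OR NOT (NOT NOT x3 AND (NOT x2 OR x2))) AND NOT x2
    = x2 OR NOT (NOT NOT x3 AND (NOT x2 OR x2))   [absorption]
    = x2 OR NOT NOT NOT x3   [complement / identity]
    = x2 OR NOT x3   [double negation]
These differ: at x2=0, x3=0, E1 = 0 but E2 = 1.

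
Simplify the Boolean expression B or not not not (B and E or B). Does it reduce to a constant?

True

B or not not not (B and E or B)
= B or not not not B   — absorption
= B or not B   — double negation
= True   — complement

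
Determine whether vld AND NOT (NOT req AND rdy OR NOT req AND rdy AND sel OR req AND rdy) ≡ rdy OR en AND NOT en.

E1: vld AND NOT (NOT req AND rdy OR NOT req AND rdy AND sel OR req AND rdy)
    = vld AND NOT (NOT req AND rdy OR req AND rdy)   (absorption)
    = vld AND NOT rdy   (distribution)
E2: rdy OR en AND NOT en
    = rdy   (complement / identity)
These differ: at en=0, rdy=1, req=1, sel=1, vld=0, E1 = 0 but E2 = 1.

No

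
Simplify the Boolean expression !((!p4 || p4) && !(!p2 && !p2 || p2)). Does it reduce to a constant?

!((!p4 || p4) && !(!p2 && !p2 || p2))
= !!(!p2 && !p2 || p2)   [complement / identity]
= !p2 && !p2 || p2   [double negation]
= !p2 || p2   [idempotence]
= true   [complement]

true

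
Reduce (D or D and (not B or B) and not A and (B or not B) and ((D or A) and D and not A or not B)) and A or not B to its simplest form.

D and A or not B

(D or D and (not B or B) and not A and (B or not B) and ((D or A) and D and not A or not B)) and A or not B
= (D or D and not A and (B or not B) and ((D or A) and D and not A or not B)) and A or not B   [complement / identity]
= (D or D and not A and (B or not B) and (D and not A or not B)) and A or not B   [absorption]
= (D or D and not A and (D and not A or not B)) and A or not B   [complement / identity]
= (D or D and not A) and A or not B   [absorption]
= D and A or not B   [absorption]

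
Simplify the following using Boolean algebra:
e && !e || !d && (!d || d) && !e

e && !e || !d && (!d || d) && !e
= !d && (!d || d) && !e   — complement / identity
= !d && !e   — complement / identity

!d && !e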